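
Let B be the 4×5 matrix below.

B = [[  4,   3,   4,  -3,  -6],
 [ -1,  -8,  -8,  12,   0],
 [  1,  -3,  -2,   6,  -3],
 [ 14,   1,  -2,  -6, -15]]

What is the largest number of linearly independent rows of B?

Row reduce to echelon form.
R2 ← R2 + (1/4)·R1: [0, -29/4, -7, 45/4, -3/2]
R3 ← R3 − (1/4)·R1: [0, -15/4, -3, 27/4, -3/2]
R4 ← R4 − (7/2)·R1: [0, -19/2, -16, 9/2, 6]
R3 ← R3 − (15/29)·R2: [0, 0, 18/29, 27/29, -21/29]
R4 ← R4 − (38/29)·R2: [0, 0, -198/29, -297/29, 231/29]
R4 ← R4 + (11)·R3: [0, 0, 0, 0, 0]
Echelon form has 3 nonzero rows, so rank(B) = 3.
The rank gives the maximum number of linearly independent rows: 3.

3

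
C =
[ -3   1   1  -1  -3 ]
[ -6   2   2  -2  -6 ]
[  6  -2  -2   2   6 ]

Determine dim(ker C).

4

Row reduce to echelon form.
R2 ← R2 − (2)·R1: [0, 0, 0, 0, 0]
R3 ← R3 + (2)·R1: [0, 0, 0, 0, 0]
1 nonzero row, so rank(C) = 1.
C has 5 columns; by rank–nullity, nullity = 5 − 1 = 4.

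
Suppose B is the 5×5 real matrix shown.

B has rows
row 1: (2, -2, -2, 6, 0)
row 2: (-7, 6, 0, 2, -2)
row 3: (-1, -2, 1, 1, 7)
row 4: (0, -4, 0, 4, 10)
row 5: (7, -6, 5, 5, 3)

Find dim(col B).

Row reduce to echelon form.
R2 ← R2 + (7/2)·R1: [0, -1, -7, 23, -2]
R3 ← R3 + (1/2)·R1: [0, -3, 0, 4, 7]
R5 ← R5 − (7/2)·R1: [0, 1, 12, -16, 3]
R3 ← R3 − (3)·R2: [0, 0, 21, -65, 13]
R4 ← R4 − (4)·R2: [0, 0, 28, -88, 18]
R5 ← R5 + R2: [0, 0, 5, 7, 1]
R4 ← R4 − (4/3)·R3: [0, 0, 0, -4/3, 2/3]
R5 ← R5 − (5/21)·R3: [0, 0, 0, 472/21, -44/21]
R5 ← R5 + (118/7)·R4: [0, 0, 0, 0, 64/7]
Echelon form has 5 nonzero rows, so rank(B) = 5.
The column space has dimension equal to the rank: 5.

5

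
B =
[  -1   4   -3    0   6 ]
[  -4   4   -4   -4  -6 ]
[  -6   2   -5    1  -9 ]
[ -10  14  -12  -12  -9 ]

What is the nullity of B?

2

Row reduce to echelon form.
R2 ← R2 − (4)·R1: [0, -12, 8, -4, -30]
R3 ← R3 − (6)·R1: [0, -22, 13, 1, -45]
R4 ← R4 − (10)·R1: [0, -26, 18, -12, -69]
R3 ← R3 − (11/6)·R2: [0, 0, -5/3, 25/3, 10]
R4 ← R4 − (13/6)·R2: [0, 0, 2/3, -10/3, -4]
R4 ← R4 + (2/5)·R3: [0, 0, 0, 0, 0]
3 nonzero rows, so rank(B) = 3.
B has 5 columns; by rank–nullity, nullity = 5 − 3 = 2.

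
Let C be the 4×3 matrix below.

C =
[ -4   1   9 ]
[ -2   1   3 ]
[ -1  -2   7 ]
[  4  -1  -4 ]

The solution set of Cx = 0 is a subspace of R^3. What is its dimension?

0

Row reduce to echelon form.
R2 ← R2 − (1/2)·R1: [0, 1/2, -3/2]
R3 ← R3 − (1/4)·R1: [0, -9/4, 19/4]
R4 ← R4 + R1: [0, 0, 5]
R3 ← R3 + (9/2)·R2: [0, 0, -2]
R4 ← R4 + (5/2)·R3: [0, 0, 0]
3 nonzero rows, so rank(C) = 3.
C has 3 columns; by rank–nullity, nullity = 3 − 3 = 0.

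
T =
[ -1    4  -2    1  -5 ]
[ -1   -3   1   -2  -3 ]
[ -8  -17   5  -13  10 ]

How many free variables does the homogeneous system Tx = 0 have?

Row reduce to echelon form.
R2 ← R2 − R1: [0, -7, 3, -3, 2]
R3 ← R3 − (8)·R1: [0, -49, 21, -21, 50]
R3 ← R3 − (7)·R2: [0, 0, 0, 0, 36]
3 nonzero rows, so rank(T) = 3.
T has 5 columns; by rank–nullity, nullity = 5 − 3 = 2.

2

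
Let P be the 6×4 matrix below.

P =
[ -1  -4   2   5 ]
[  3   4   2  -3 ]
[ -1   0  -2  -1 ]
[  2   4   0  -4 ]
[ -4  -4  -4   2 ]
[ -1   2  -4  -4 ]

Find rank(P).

2

Row reduce to echelon form.
R2 ← R2 + (3)·R1: [0, -8, 8, 12]
R3 ← R3 − R1: [0, 4, -4, -6]
R4 ← R4 + (2)·R1: [0, -4, 4, 6]
R5 ← R5 − (4)·R1: [0, 12, -12, -18]
R6 ← R6 − R1: [0, 6, -6, -9]
R3 ← R3 + (1/2)·R2: [0, 0, 0, 0]
R4 ← R4 − (1/2)·R2: [0, 0, 0, 0]
R5 ← R5 + (3/2)·R2: [0, 0, 0, 0]
R6 ← R6 + (3/4)·R2: [0, 0, 0, 0]
Echelon form has 2 nonzero rows, so rank(P) = 2.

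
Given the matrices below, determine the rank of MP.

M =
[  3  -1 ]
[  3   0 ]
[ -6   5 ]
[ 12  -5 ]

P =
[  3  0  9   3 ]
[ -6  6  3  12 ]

First compute MP:
[[ 15,  -6,  24,  -3],
 [  9,   0,  27,   9],
 [-48,  30, -39,  42],
 [ 66, -30,  93, -24]]
Now row reduce the product.
R2 ← R2 − (3/5)·R1: [0, 18/5, 63/5, 54/5]
R3 ← R3 + (16/5)·R1: [0, 54/5, 189/5, 162/5]
R4 ← R4 − (22/5)·R1: [0, -18/5, -63/5, -54/5]
R3 ← R3 − (3)·R2: [0, 0, 0, 0]
R4 ← R4 + R2: [0, 0, 0, 0]
2 nonzero rows, so rank(MP) = 2.

2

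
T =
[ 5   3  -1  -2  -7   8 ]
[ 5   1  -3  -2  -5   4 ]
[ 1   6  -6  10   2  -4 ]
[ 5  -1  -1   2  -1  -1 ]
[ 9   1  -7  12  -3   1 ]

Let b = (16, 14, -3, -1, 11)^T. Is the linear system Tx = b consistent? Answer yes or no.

yes

Row reduce the augmented matrix [T | b].
R2 ← R2 − R1: [0, -2, -2, 0, 2, -4, -2]
R3 ← R3 − (1/5)·R1: [0, 27/5, -29/5, 52/5, 17/5, -28/5, -31/5]
R4 ← R4 − R1: [0, -4, 0, 4, 6, -9, -17]
R5 ← R5 − (9/5)·R1: [0, -22/5, -26/5, 78/5, 48/5, -67/5, -89/5]
R3 ← R3 + (27/10)·R2: [0, 0, -56/5, 52/5, 44/5, -82/5, -58/5]
R4 ← R4 − (2)·R2: [0, 0, 4, 4, 2, -1, -13]
R5 ← R5 − (11/5)·R2: [0, 0, -4/5, 78/5, 26/5, -23/5, -67/5]
R4 ← R4 + (5/14)·R3: [0, 0, 0, 54/7, 36/7, -48/7, -120/7]
R5 ← R5 − (1/14)·R3: [0, 0, 0, 104/7, 32/7, -24/7, -88/7]
R5 ← R5 − (52/27)·R4: [0, 0, 0, 0, -16/3, 88/9, 184/9]
The echelon form has 5 nonzero rows, and every pivot lies in the first 6 columns, so rank(T) = rank([T|b]) = 5.
The system is consistent.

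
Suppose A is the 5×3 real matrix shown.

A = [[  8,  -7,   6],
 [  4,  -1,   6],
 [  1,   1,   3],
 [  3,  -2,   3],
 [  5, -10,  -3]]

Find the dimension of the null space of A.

Row reduce to echelon form.
R2 ← R2 − (1/2)·R1: [0, 5/2, 3]
R3 ← R3 − (1/8)·R1: [0, 15/8, 9/4]
R4 ← R4 − (3/8)·R1: [0, 5/8, 3/4]
R5 ← R5 − (5/8)·R1: [0, -45/8, -27/4]
R3 ← R3 − (3/4)·R2: [0, 0, 0]
R4 ← R4 − (1/4)·R2: [0, 0, 0]
R5 ← R5 + (9/4)·R2: [0, 0, 0]
2 nonzero rows, so rank(A) = 2.
A has 3 columns; by rank–nullity, nullity = 3 − 2 = 1.

1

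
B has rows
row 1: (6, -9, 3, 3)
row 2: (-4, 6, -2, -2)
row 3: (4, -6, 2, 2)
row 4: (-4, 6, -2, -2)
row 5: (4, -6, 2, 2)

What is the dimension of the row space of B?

1

Row reduce to echelon form.
R2 ← R2 + (2/3)·R1: [0, 0, 0, 0]
R3 ← R3 − (2/3)·R1: [0, 0, 0, 0]
R4 ← R4 + (2/3)·R1: [0, 0, 0, 0]
R5 ← R5 − (2/3)·R1: [0, 0, 0, 0]
Echelon form has 1 nonzero row, so rank(B) = 1.
The row space has dimension equal to the rank: 1.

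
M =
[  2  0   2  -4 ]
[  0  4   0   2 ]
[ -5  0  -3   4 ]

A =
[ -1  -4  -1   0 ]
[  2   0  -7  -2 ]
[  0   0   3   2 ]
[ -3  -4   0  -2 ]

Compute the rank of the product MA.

First compute MA:
[[ 10,   8,   4,  12],
 [  2,  -8, -28, -12],
 [ -7,   4,  -4, -14]]
Now row reduce the product.
R2 ← R2 − (1/5)·R1: [0, -48/5, -144/5, -72/5]
R3 ← R3 + (7/10)·R1: [0, 48/5, -6/5, -28/5]
R3 ← R3 + R2: [0, 0, -30, -20]
3 nonzero rows, so rank(MA) = 3.

3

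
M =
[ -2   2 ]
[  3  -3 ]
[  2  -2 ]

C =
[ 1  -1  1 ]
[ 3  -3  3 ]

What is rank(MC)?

First compute MC:
[[  4,  -4,   4],
 [ -6,   6,  -6],
 [ -4,   4,  -4]]
Now row reduce the product.
R2 ← R2 + (3/2)·R1: [0, 0, 0]
R3 ← R3 + R1: [0, 0, 0]
1 nonzero row, so rank(MC) = 1.

1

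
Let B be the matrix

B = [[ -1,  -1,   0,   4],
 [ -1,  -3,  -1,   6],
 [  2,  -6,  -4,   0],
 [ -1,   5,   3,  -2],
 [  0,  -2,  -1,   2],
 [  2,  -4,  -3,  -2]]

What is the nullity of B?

2

Row reduce to echelon form.
R2 ← R2 − R1: [0, -2, -1, 2]
R3 ← R3 + (2)·R1: [0, -8, -4, 8]
R4 ← R4 − R1: [0, 6, 3, -6]
R6 ← R6 + (2)·R1: [0, -6, -3, 6]
R3 ← R3 − (4)·R2: [0, 0, 0, 0]
R4 ← R4 + (3)·R2: [0, 0, 0, 0]
R5 ← R5 − R2: [0, 0, 0, 0]
R6 ← R6 − (3)·R2: [0, 0, 0, 0]
2 nonzero rows, so rank(B) = 2.
B has 4 columns; by rank–nullity, nullity = 4 − 2 = 2.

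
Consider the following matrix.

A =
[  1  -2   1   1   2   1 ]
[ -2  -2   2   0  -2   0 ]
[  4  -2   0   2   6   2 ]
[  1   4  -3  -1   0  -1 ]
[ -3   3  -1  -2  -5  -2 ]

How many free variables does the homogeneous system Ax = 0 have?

Row reduce to echelon form.
R2 ← R2 + (2)·R1: [0, -6, 4, 2, 2, 2]
R3 ← R3 − (4)·R1: [0, 6, -4, -2, -2, -2]
R4 ← R4 − R1: [0, 6, -4, -2, -2, -2]
R5 ← R5 + (3)·R1: [0, -3, 2, 1, 1, 1]
R3 ← R3 + R2: [0, 0, 0, 0, 0, 0]
R4 ← R4 + R2: [0, 0, 0, 0, 0, 0]
R5 ← R5 − (1/2)·R2: [0, 0, 0, 0, 0, 0]
2 nonzero rows, so rank(A) = 2.
A has 6 columns; by rank–nullity, nullity = 6 − 2 = 4.

4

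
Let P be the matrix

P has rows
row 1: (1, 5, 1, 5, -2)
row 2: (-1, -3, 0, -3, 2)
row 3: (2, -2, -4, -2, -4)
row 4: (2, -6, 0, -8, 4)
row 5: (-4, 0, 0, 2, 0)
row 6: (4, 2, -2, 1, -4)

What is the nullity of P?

Row reduce to echelon form.
R2 ← R2 + R1: [0, 2, 1, 2, 0]
R3 ← R3 − (2)·R1: [0, -12, -6, -12, 0]
R4 ← R4 − (2)·R1: [0, -16, -2, -18, 8]
R5 ← R5 + (4)·R1: [0, 20, 4, 22, -8]
R6 ← R6 − (4)·R1: [0, -18, -6, -19, 4]
R3 ← R3 + (6)·R2: [0, 0, 0, 0, 0]
R4 ← R4 + (8)·R2: [0, 0, 6, -2, 8]
R5 ← R5 − (10)·R2: [0, 0, -6, 2, -8]
R6 ← R6 + (9)·R2: [0, 0, 3, -1, 4]
Swap R3 ↔ R4
R5 ← R5 + R3: [0, 0, 0, 0, 0]
R6 ← R6 − (1/2)·R3: [0, 0, 0, 0, 0]
3 nonzero rows, so rank(P) = 3.
P has 5 columns; by rank–nullity, nullity = 5 − 3 = 2.

2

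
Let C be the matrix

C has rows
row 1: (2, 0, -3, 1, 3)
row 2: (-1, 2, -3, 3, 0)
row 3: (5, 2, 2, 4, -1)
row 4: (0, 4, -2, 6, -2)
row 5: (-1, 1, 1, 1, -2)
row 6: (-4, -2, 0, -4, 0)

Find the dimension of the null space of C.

2

Row reduce to echelon form.
R2 ← R2 + (1/2)·R1: [0, 2, -9/2, 7/2, 3/2]
R3 ← R3 − (5/2)·R1: [0, 2, 19/2, 3/2, -17/2]
R5 ← R5 + (1/2)·R1: [0, 1, -1/2, 3/2, -1/2]
R6 ← R6 + (2)·R1: [0, -2, -6, -2, 6]
R3 ← R3 − R2: [0, 0, 14, -2, -10]
R4 ← R4 − (2)·R2: [0, 0, 7, -1, -5]
R5 ← R5 − (1/2)·R2: [0, 0, 7/4, -1/4, -5/4]
R6 ← R6 + R2: [0, 0, -21/2, 3/2, 15/2]
R4 ← R4 − (1/2)·R3: [0, 0, 0, 0, 0]
R5 ← R5 − (1/8)·R3: [0, 0, 0, 0, 0]
R6 ← R6 + (3/4)·R3: [0, 0, 0, 0, 0]
3 nonzero rows, so rank(C) = 3.
C has 5 columns; by rank–nullity, nullity = 5 − 3 = 2.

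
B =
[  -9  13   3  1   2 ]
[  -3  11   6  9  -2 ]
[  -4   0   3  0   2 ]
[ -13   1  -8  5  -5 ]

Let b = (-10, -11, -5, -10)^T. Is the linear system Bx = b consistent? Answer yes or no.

yes

Row reduce the augmented matrix [B | b].
R2 ← R2 − (1/3)·R1: [0, 20/3, 5, 26/3, -8/3, -23/3]
R3 ← R3 − (4/9)·R1: [0, -52/9, 5/3, -4/9, 10/9, -5/9]
R4 ← R4 − (13/9)·R1: [0, -160/9, -37/3, 32/9, -71/9, 40/9]
R3 ← R3 + (13/15)·R2: [0, 0, 6, 106/15, -6/5, -36/5]
R4 ← R4 + (8/3)·R2: [0, 0, 1, 80/3, -15, -16]
R4 ← R4 − (1/6)·R3: [0, 0, 0, 1147/45, -74/5, -74/5]
The echelon form has 4 nonzero rows, and every pivot lies in the first 5 columns, so rank(B) = rank([B|b]) = 4.
The system is consistent.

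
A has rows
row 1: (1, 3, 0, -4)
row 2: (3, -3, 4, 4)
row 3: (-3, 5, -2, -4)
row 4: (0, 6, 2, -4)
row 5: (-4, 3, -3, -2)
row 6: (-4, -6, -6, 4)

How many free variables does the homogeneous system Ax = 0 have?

Row reduce to echelon form.
R2 ← R2 − (3)·R1: [0, -12, 4, 16]
R3 ← R3 + (3)·R1: [0, 14, -2, -16]
R5 ← R5 + (4)·R1: [0, 15, -3, -18]
R6 ← R6 + (4)·R1: [0, 6, -6, -12]
R3 ← R3 + (7/6)·R2: [0, 0, 8/3, 8/3]
R4 ← R4 + (1/2)·R2: [0, 0, 4, 4]
R5 ← R5 + (5/4)·R2: [0, 0, 2, 2]
R6 ← R6 + (1/2)·R2: [0, 0, -4, -4]
R4 ← R4 − (3/2)·R3: [0, 0, 0, 0]
R5 ← R5 − (3/4)·R3: [0, 0, 0, 0]
R6 ← R6 + (3/2)·R3: [0, 0, 0, 0]
3 nonzero rows, so rank(A) = 3.
A has 4 columns; by rank–nullity, nullity = 4 − 3 = 1.

1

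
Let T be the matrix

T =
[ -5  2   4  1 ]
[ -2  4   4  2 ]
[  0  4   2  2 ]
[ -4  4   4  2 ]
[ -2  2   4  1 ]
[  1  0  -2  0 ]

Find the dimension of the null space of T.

Row reduce to echelon form.
R2 ← R2 − (2/5)·R1: [0, 16/5, 12/5, 8/5]
R4 ← R4 − (4/5)·R1: [0, 12/5, 4/5, 6/5]
R5 ← R5 − (2/5)·R1: [0, 6/5, 12/5, 3/5]
R6 ← R6 + (1/5)·R1: [0, 2/5, -6/5, 1/5]
R3 ← R3 − (5/4)·R2: [0, 0, -1, 0]
R4 ← R4 − (3/4)·R2: [0, 0, -1, 0]
R5 ← R5 − (3/8)·R2: [0, 0, 3/2, 0]
R6 ← R6 − (1/8)·R2: [0, 0, -3/2, 0]
R4 ← R4 − R3: [0, 0, 0, 0]
R5 ← R5 + (3/2)·R3: [0, 0, 0, 0]
R6 ← R6 − (3/2)·R3: [0, 0, 0, 0]
3 nonzero rows, so rank(T) = 3.
T has 4 columns; by rank–nullity, nullity = 4 − 3 = 1.

1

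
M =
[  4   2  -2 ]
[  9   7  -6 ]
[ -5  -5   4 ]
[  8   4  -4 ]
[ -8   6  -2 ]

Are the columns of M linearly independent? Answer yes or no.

no

Row reduce M to echelon form.
R2 ← R2 − (9/4)·R1: [0, 5/2, -3/2]
R3 ← R3 + (5/4)·R1: [0, -5/2, 3/2]
R4 ← R4 − (2)·R1: [0, 0, 0]
R5 ← R5 + (2)·R1: [0, 10, -6]
R3 ← R3 + R2: [0, 0, 0]
R5 ← R5 − (4)·R2: [0, 0, 0]
2 pivots among 3 columns.
Only 2 < 3 pivot columns, so the columns are linearly dependent.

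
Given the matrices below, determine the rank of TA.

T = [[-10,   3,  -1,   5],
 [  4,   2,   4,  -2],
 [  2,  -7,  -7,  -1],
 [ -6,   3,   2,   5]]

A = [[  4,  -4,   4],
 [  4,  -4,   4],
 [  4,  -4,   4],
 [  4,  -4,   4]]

First compute TA:
[[-12,  12, -12],
 [ 32, -32,  32],
 [-52,  52, -52],
 [ 16, -16,  16]]
Now row reduce the product.
R2 ← R2 + (8/3)·R1: [0, 0, 0]
R3 ← R3 − (13/3)·R1: [0, 0, 0]
R4 ← R4 + (4/3)·R1: [0, 0, 0]
1 nonzero row, so rank(TA) = 1.

1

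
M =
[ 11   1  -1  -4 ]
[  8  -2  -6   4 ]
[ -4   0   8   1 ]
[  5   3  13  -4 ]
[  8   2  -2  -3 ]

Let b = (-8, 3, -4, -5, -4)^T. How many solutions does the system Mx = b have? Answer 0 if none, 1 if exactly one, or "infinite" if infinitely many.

Row reduce the augmented matrix [M | b].
R2 ← R2 − (8/11)·R1: [0, -30/11, -58/11, 76/11, 97/11]
R3 ← R3 + (4/11)·R1: [0, 4/11, 84/11, -5/11, -76/11]
R4 ← R4 − (5/11)·R1: [0, 28/11, 148/11, -24/11, -15/11]
R5 ← R5 − (8/11)·R1: [0, 14/11, -14/11, -1/11, 20/11]
R3 ← R3 + (2/15)·R2: [0, 0, 104/15, 7/15, -86/15]
R4 ← R4 + (14/15)·R2: [0, 0, 128/15, 64/15, 103/15]
R5 ← R5 + (7/15)·R2: [0, 0, -56/15, 47/15, 89/15]
R4 ← R4 − (16/13)·R3: [0, 0, 0, 48/13, 181/13]
R5 ← R5 + (7/13)·R3: [0, 0, 0, 44/13, 37/13]
R5 ← R5 − (11/12)·R4: [0, 0, 0, 0, -119/12]
The echelon form has 5 nonzero rows; the last pivot sits in the augmented column, so rank(M) = 4 but rank([M|b]) = 5.
Since the ranks differ, the system is inconsistent.
It has no solutions.

0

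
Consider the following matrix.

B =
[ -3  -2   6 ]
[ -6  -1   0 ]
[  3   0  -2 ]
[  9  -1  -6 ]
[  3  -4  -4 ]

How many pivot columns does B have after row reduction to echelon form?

Row reduce to echelon form.
R2 ← R2 − (2)·R1: [0, 3, -12]
R3 ← R3 + R1: [0, -2, 4]
R4 ← R4 + (3)·R1: [0, -7, 12]
R5 ← R5 + R1: [0, -6, 2]
R3 ← R3 + (2/3)·R2: [0, 0, -4]
R4 ← R4 + (7/3)·R2: [0, 0, -16]
R5 ← R5 + (2)·R2: [0, 0, -22]
R4 ← R4 − (4)·R3: [0, 0, 0]
R5 ← R5 − (11/2)·R3: [0, 0, 0]
Echelon form has 3 nonzero rows, so rank(B) = 3.
Each nonzero row contributes one pivot column: 3 pivot columns.

3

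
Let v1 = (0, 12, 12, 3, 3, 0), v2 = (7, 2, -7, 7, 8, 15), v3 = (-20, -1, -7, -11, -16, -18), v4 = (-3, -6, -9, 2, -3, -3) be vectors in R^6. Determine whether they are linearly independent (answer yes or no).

Form the matrix with these vectors as rows and row reduce.
Swap R1 ↔ R2
R3 ← R3 + (20/7)·R1: [0, 33/7, -27, 9, 48/7, 174/7]
R4 ← R4 + (3/7)·R1: [0, -36/7, -12, 5, 3/7, 24/7]
R3 ← R3 − (11/28)·R2: [0, 0, -222/7, 219/28, 159/28, 174/7]
R4 ← R4 + (3/7)·R2: [0, 0, -48/7, 44/7, 12/7, 24/7]
R4 ← R4 − (8/37)·R3: [0, 0, 0, 170/37, 18/37, -72/37]
4 nonzero rows, so the 4 vectors span a space of dimension 4.
Since 4 = 4, the vectors are linearly independent.

yes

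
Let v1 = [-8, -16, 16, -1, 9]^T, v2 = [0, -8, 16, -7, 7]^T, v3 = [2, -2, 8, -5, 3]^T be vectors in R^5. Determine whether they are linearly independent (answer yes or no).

Form the matrix with these vectors as rows and row reduce.
R3 ← R3 + (1/4)·R1: [0, -6, 12, -21/4, 21/4]
R3 ← R3 − (3/4)·R2: [0, 0, 0, 0, 0]
2 nonzero rows, so the 3 vectors span a space of dimension 2.
Since 2 < 3, the vectors are linearly dependent.

no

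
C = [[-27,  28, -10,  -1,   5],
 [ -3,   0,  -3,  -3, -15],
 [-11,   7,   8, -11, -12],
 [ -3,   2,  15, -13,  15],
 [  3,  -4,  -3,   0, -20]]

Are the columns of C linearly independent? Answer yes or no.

yes

Row reduce C to echelon form.
R2 ← R2 − (1/9)·R1: [0, -28/9, -17/9, -26/9, -140/9]
R3 ← R3 − (11/27)·R1: [0, -119/27, 326/27, -286/27, -379/27]
R4 ← R4 − (1/9)·R1: [0, -10/9, 145/9, -116/9, 130/9]
R5 ← R5 + (1/9)·R1: [0, -8/9, -37/9, -1/9, -175/9]
R3 ← R3 − (17/12)·R2: [0, 0, 59/4, -13/2, 8]
R4 ← R4 − (5/14)·R2: [0, 0, 235/14, -83/7, 20]
R5 ← R5 − (2/7)·R2: [0, 0, -25/7, 5/7, -15]
R4 ← R4 − (470/413)·R3: [0, 0, 0, -1842/413, 4500/413]
R5 ← R5 + (100/413)·R3: [0, 0, 0, -355/413, -5395/413]
R5 ← R5 − (355/1842)·R4: [0, 0, 0, 0, -4655/307]
5 pivots among 5 columns.
Every column is a pivot column, so the columns are linearly independent.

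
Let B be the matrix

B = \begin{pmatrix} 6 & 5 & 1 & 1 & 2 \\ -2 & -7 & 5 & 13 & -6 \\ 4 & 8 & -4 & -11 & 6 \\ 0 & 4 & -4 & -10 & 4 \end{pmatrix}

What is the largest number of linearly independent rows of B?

2

Row reduce to echelon form.
R2 ← R2 + (1/3)·R1: [0, -16/3, 16/3, 40/3, -16/3]
R3 ← R3 − (2/3)·R1: [0, 14/3, -14/3, -35/3, 14/3]
R3 ← R3 + (7/8)·R2: [0, 0, 0, 0, 0]
R4 ← R4 + (3/4)·R2: [0, 0, 0, 0, 0]
Echelon form has 2 nonzero rows, so rank(B) = 2.
The rank gives the maximum number of linearly independent rows: 2.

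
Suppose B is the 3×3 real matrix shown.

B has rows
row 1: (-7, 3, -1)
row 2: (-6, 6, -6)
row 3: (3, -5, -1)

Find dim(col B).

3

Row reduce to echelon form.
R2 ← R2 − (6/7)·R1: [0, 24/7, -36/7]
R3 ← R3 + (3/7)·R1: [0, -26/7, -10/7]
R3 ← R3 + (13/12)·R2: [0, 0, -7]
Echelon form has 3 nonzero rows, so rank(B) = 3.
The column space has dimension equal to the rank: 3.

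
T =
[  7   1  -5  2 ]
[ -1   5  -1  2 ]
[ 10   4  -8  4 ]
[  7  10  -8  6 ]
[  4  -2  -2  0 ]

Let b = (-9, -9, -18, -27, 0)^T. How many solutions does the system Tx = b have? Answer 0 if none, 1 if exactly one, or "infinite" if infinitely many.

infinite

Row reduce the augmented matrix [T | b].
R2 ← R2 + (1/7)·R1: [0, 36/7, -12/7, 16/7, -72/7]
R3 ← R3 − (10/7)·R1: [0, 18/7, -6/7, 8/7, -36/7]
R4 ← R4 − R1: [0, 9, -3, 4, -18]
R5 ← R5 − (4/7)·R1: [0, -18/7, 6/7, -8/7, 36/7]
R3 ← R3 − (1/2)·R2: [0, 0, 0, 0, 0]
R4 ← R4 − (7/4)·R2: [0, 0, 0, 0, 0]
R5 ← R5 + (1/2)·R2: [0, 0, 0, 0, 0]
The echelon form has 2 nonzero rows, and every pivot lies in the first 4 columns, so rank(T) = rank([T|b]) = 2.
The system is consistent.
rank = 2 < 4 unknowns, so there are infinitely many solutions.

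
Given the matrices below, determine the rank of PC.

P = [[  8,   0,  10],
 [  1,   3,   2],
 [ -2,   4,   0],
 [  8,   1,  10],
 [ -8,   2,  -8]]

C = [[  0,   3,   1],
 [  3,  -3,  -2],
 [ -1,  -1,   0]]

First compute PC:
[[-10,  14,   8],
 [  7,  -8,  -5],
 [ 12, -18, -10],
 [ -7,  11,   6],
 [ 14, -22, -12]]
Now row reduce the product.
R2 ← R2 + (7/10)·R1: [0, 9/5, 3/5]
R3 ← R3 + (6/5)·R1: [0, -6/5, -2/5]
R4 ← R4 − (7/10)·R1: [0, 6/5, 2/5]
R5 ← R5 + (7/5)·R1: [0, -12/5, -4/5]
R3 ← R3 + (2/3)·R2: [0, 0, 0]
R4 ← R4 − (2/3)·R2: [0, 0, 0]
R5 ← R5 + (4/3)·R2: [0, 0, 0]
2 nonzero rows, so rank(PC) = 2.

2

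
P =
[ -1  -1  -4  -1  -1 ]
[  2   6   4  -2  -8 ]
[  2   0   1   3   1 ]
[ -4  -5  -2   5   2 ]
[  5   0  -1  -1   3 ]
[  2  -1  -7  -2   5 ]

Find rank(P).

5

Row reduce to echelon form.
R2 ← R2 + (2)·R1: [0, 4, -4, -4, -10]
R3 ← R3 + (2)·R1: [0, -2, -7, 1, -1]
R4 ← R4 − (4)·R1: [0, -1, 14, 9, 6]
R5 ← R5 + (5)·R1: [0, -5, -21, -6, -2]
R6 ← R6 + (2)·R1: [0, -3, -15, -4, 3]
R3 ← R3 + (1/2)·R2: [0, 0, -9, -1, -6]
R4 ← R4 + (1/4)·R2: [0, 0, 13, 8, 7/2]
R5 ← R5 + (5/4)·R2: [0, 0, -26, -11, -29/2]
R6 ← R6 + (3/4)·R2: [0, 0, -18, -7, -9/2]
R4 ← R4 + (13/9)·R3: [0, 0, 0, 59/9, -31/6]
R5 ← R5 − (26/9)·R3: [0, 0, 0, -73/9, 17/6]
R6 ← R6 − (2)·R3: [0, 0, 0, -5, 15/2]
R5 ← R5 + (73/59)·R4: [0, 0, 0, 0, -210/59]
R6 ← R6 + (45/59)·R4: [0, 0, 0, 0, 210/59]
R6 ← R6 + R5: [0, 0, 0, 0, 0]
Echelon form has 5 nonzero rows, so rank(P) = 5.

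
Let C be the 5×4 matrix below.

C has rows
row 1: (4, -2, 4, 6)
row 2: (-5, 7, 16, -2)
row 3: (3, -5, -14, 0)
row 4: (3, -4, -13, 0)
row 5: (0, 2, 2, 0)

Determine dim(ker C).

Row reduce to echelon form.
R2 ← R2 + (5/4)·R1: [0, 9/2, 21, 11/2]
R3 ← R3 − (3/4)·R1: [0, -7/2, -17, -9/2]
R4 ← R4 − (3/4)·R1: [0, -5/2, -16, -9/2]
R3 ← R3 + (7/9)·R2: [0, 0, -2/3, -2/9]
R4 ← R4 + (5/9)·R2: [0, 0, -13/3, -13/9]
R5 ← R5 − (4/9)·R2: [0, 0, -22/3, -22/9]
R4 ← R4 − (13/2)·R3: [0, 0, 0, 0]
R5 ← R5 − (11)·R3: [0, 0, 0, 0]
3 nonzero rows, so rank(C) = 3.
C has 4 columns; by rank–nullity, nullity = 4 − 3 = 1.

1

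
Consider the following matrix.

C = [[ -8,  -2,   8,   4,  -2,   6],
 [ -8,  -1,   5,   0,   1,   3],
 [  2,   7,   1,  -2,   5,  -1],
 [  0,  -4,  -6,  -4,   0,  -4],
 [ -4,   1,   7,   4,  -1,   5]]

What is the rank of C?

Row reduce to echelon form.
R2 ← R2 − R1: [0, 1, -3, -4, 3, -3]
R3 ← R3 + (1/4)·R1: [0, 13/2, 3, -1, 9/2, 1/2]
R5 ← R5 − (1/2)·R1: [0, 2, 3, 2, 0, 2]
R3 ← R3 − (13/2)·R2: [0, 0, 45/2, 25, -15, 20]
R4 ← R4 + (4)·R2: [0, 0, -18, -20, 12, -16]
R5 ← R5 − (2)·R2: [0, 0, 9, 10, -6, 8]
R4 ← R4 + (4/5)·R3: [0, 0, 0, 0, 0, 0]
R5 ← R5 − (2/5)·R3: [0, 0, 0, 0, 0, 0]
Echelon form has 3 nonzero rows, so rank(C) = 3.

3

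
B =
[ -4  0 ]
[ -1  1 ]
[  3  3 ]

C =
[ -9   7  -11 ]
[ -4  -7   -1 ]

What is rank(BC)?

2

First compute BC:
[[ 36, -28,  44],
 [  5, -14,  10],
 [-39,   0, -36]]
Now row reduce the product.
R2 ← R2 − (5/36)·R1: [0, -91/9, 35/9]
R3 ← R3 + (13/12)·R1: [0, -91/3, 35/3]
R3 ← R3 − (3)·R2: [0, 0, 0]
2 nonzero rows, so rank(BC) = 2.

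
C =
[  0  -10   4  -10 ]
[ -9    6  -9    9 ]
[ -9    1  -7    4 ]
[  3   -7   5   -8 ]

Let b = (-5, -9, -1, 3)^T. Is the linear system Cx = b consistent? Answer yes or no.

no

Row reduce the augmented matrix [C | b].
Swap R1 ↔ R2
R3 ← R3 − R1: [0, -5, 2, -5, 8]
R4 ← R4 + (1/3)·R1: [0, -5, 2, -5, 0]
R3 ← R3 − (1/2)·R2: [0, 0, 0, 0, 21/2]
R4 ← R4 − (1/2)·R2: [0, 0, 0, 0, 5/2]
R4 ← R4 − (5/21)·R3: [0, 0, 0, 0, 0]
The echelon form has 3 nonzero rows; the last pivot sits in the augmented column, so rank(C) = 2 but rank([C|b]) = 3.
Since the ranks differ, the system is inconsistent.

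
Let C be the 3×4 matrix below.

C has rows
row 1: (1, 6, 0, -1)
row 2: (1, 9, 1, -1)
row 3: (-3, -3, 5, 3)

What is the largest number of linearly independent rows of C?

2

Row reduce to echelon form.
R2 ← R2 − R1: [0, 3, 1, 0]
R3 ← R3 + (3)·R1: [0, 15, 5, 0]
R3 ← R3 − (5)·R2: [0, 0, 0, 0]
Echelon form has 2 nonzero rows, so rank(C) = 2.
The rank gives the maximum number of linearly independent rows: 2.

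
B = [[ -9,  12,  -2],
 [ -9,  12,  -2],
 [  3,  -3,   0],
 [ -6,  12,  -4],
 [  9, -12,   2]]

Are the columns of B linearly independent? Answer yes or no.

no

Row reduce B to echelon form.
R2 ← R2 − R1: [0, 0, 0]
R3 ← R3 + (1/3)·R1: [0, 1, -2/3]
R4 ← R4 − (2/3)·R1: [0, 4, -8/3]
R5 ← R5 + R1: [0, 0, 0]
Swap R2 ↔ R3
R4 ← R4 − (4)·R2: [0, 0, 0]
2 pivots among 3 columns.
Only 2 < 3 pivot columns, so the columns are linearly dependent.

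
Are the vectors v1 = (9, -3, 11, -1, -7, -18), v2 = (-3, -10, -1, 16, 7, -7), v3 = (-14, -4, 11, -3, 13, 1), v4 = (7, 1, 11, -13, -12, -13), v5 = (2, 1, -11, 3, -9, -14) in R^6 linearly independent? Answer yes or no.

yes

Form the matrix with these vectors as rows and row reduce.
R2 ← R2 + (1/3)·R1: [0, -11, 8/3, 47/3, 14/3, -13]
R3 ← R3 + (14/9)·R1: [0, -26/3, 253/9, -41/9, 19/9, -27]
R4 ← R4 − (7/9)·R1: [0, 10/3, 22/9, -110/9, -59/9, 1]
R5 ← R5 − (2/9)·R1: [0, 5/3, -121/9, 29/9, -67/9, -10]
R3 ← R3 − (26/33)·R2: [0, 0, 2575/99, -1673/99, -155/99, -553/33]
R4 ← R4 + (10/33)·R2: [0, 0, 322/99, -740/99, -509/99, -97/33]
R5 ← R5 + (5/33)·R2: [0, 0, -1291/99, 554/99, -667/99, -395/33]
R4 ← R4 − (322/2575)·R3: [0, 0, 0, -13806/2575, -2547/515, -2173/2575]
R5 ← R5 + (1291/2575)·R3: [0, 0, 0, -7407/2575, -3874/515, -52456/2575]
R5 ← R5 − (823/1534)·R4: [0, 0, 0, 0, -7469/1534, -30555/1534]
5 nonzero rows, so the 5 vectors span a space of dimension 5.
Since 5 = 5, the vectors are linearly independent.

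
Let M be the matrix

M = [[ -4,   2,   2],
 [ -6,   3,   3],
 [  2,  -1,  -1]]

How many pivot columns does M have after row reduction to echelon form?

Row reduce to echelon form.
R2 ← R2 − (3/2)·R1: [0, 0, 0]
R3 ← R3 + (1/2)·R1: [0, 0, 0]
Echelon form has 1 nonzero row, so rank(M) = 1.
Each nonzero row contributes one pivot column: 1 pivot columns.

1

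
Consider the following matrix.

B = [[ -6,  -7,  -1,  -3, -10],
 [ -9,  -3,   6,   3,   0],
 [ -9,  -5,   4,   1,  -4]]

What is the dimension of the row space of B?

Row reduce to echelon form.
R2 ← R2 − (3/2)·R1: [0, 15/2, 15/2, 15/2, 15]
R3 ← R3 − (3/2)·R1: [0, 11/2, 11/2, 11/2, 11]
R3 ← R3 − (11/15)·R2: [0, 0, 0, 0, 0]
Echelon form has 2 nonzero rows, so rank(B) = 2.
The row space has dimension equal to the rank: 2.

2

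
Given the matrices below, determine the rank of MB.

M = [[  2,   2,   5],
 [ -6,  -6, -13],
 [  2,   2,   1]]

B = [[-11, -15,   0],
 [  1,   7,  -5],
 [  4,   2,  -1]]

2

First compute MB:
[[  0,  -6, -15],
 [  8,  22,  43],
 [-16, -14, -11]]
Now row reduce the product.
Swap R1 ↔ R2
R3 ← R3 + (2)·R1: [0, 30, 75]
R3 ← R3 + (5)·R2: [0, 0, 0]
2 nonzero rows, so rank(MB) = 2.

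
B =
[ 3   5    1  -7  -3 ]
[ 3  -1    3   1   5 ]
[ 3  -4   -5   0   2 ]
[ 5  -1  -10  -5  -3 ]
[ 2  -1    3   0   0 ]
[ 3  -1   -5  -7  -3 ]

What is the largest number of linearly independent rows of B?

Row reduce to echelon form.
R2 ← R2 − R1: [0, -6, 2, 8, 8]
R3 ← R3 − R1: [0, -9, -6, 7, 5]
R4 ← R4 − (5/3)·R1: [0, -28/3, -35/3, 20/3, 2]
R5 ← R5 − (2/3)·R1: [0, -13/3, 7/3, 14/3, 2]
R6 ← R6 − R1: [0, -6, -6, 0, 0]
R3 ← R3 − (3/2)·R2: [0, 0, -9, -5, -7]
R4 ← R4 − (14/9)·R2: [0, 0, -133/9, -52/9, -94/9]
R5 ← R5 − (13/18)·R2: [0, 0, 8/9, -10/9, -34/9]
R6 ← R6 − R2: [0, 0, -8, -8, -8]
R4 ← R4 − (133/81)·R3: [0, 0, 0, 197/81, 85/81]
R5 ← R5 + (8/81)·R3: [0, 0, 0, -130/81, -362/81]
R6 ← R6 − (8/9)·R3: [0, 0, 0, -32/9, -16/9]
R5 ← R5 + (130/197)·R4: [0, 0, 0, 0, -744/197]
R6 ← R6 + (288/197)·R4: [0, 0, 0, 0, -48/197]
R6 ← R6 − (2/31)·R5: [0, 0, 0, 0, 0]
Echelon form has 5 nonzero rows, so rank(B) = 5.
The rank gives the maximum number of linearly independent rows: 5.

5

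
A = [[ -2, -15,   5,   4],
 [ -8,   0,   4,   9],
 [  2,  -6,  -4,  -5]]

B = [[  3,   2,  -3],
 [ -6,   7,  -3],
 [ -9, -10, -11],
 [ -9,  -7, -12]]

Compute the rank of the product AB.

3

First compute AB:
[[  3, -187, -52],
 [-141, -119, -128],
 [123,  37, 116]]
Now row reduce the product.
R2 ← R2 + (47)·R1: [0, -8908, -2572]
R3 ← R3 − (41)·R1: [0, 7704, 2248]
R3 ← R3 + (1926/2227)·R2: [0, 0, 52624/2227]
3 nonzero rows, so rank(AB) = 3.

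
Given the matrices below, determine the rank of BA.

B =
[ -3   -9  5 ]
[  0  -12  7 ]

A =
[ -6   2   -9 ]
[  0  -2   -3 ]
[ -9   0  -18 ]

2

First compute BA:
[[-27,  12, -36],
 [-63,  24, -90]]
Now row reduce the product.
R2 ← R2 − (7/3)·R1: [0, -4, -6]
2 nonzero rows, so rank(BA) = 2.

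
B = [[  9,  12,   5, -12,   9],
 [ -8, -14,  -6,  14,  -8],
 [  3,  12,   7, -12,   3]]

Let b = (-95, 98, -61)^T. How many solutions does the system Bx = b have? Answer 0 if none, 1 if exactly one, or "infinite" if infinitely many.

infinite

Row reduce the augmented matrix [B | b].
R2 ← R2 + (8/9)·R1: [0, -10/3, -14/9, 10/3, 0, 122/9]
R3 ← R3 − (1/3)·R1: [0, 8, 16/3, -8, 0, -88/3]
R3 ← R3 + (12/5)·R2: [0, 0, 8/5, 0, 0, 16/5]
The echelon form has 3 nonzero rows, and every pivot lies in the first 5 columns, so rank(B) = rank([B|b]) = 3.
The system is consistent.
rank = 3 < 5 unknowns, so there are infinitely many solutions.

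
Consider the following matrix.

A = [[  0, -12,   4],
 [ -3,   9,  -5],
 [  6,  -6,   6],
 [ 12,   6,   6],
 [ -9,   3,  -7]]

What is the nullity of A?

Row reduce to echelon form.
Swap R1 ↔ R2
R3 ← R3 + (2)·R1: [0, 12, -4]
R4 ← R4 + (4)·R1: [0, 42, -14]
R5 ← R5 − (3)·R1: [0, -24, 8]
R3 ← R3 + R2: [0, 0, 0]
R4 ← R4 + (7/2)·R2: [0, 0, 0]
R5 ← R5 − (2)·R2: [0, 0, 0]
2 nonzero rows, so rank(A) = 2.
A has 3 columns; by rank–nullity, nullity = 3 − 2 = 1.

1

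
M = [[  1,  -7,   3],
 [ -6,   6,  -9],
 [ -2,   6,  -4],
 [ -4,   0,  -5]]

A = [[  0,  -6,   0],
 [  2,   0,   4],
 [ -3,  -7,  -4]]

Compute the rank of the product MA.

2

First compute MA:
[[-23, -27, -40],
 [ 39,  99,  60],
 [ 24,  40,  40],
 [ 15,  59,  20]]
Now row reduce the product.
R2 ← R2 + (39/23)·R1: [0, 1224/23, -180/23]
R3 ← R3 + (24/23)·R1: [0, 272/23, -40/23]
R4 ← R4 + (15/23)·R1: [0, 952/23, -140/23]
R3 ← R3 − (2/9)·R2: [0, 0, 0]
R4 ← R4 − (7/9)·R2: [0, 0, 0]
2 nonzero rows, so rank(MA) = 2.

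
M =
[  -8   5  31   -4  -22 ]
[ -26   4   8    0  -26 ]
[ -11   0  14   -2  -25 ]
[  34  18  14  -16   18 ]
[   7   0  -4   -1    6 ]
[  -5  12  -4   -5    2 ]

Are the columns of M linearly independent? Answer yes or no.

Row reduce M to echelon form.
R2 ← R2 − (13/4)·R1: [0, -49/4, -371/4, 13, 91/2]
R3 ← R3 − (11/8)·R1: [0, -55/8, -229/8, 7/2, 21/4]
R4 ← R4 + (17/4)·R1: [0, 157/4, 583/4, -33, -151/2]
R5 ← R5 + (7/8)·R1: [0, 35/8, 185/8, -9/2, -53/4]
R6 ← R6 − (5/8)·R1: [0, 71/8, -187/8, -5/2, 63/4]
R3 ← R3 − (55/98)·R2: [0, 0, 164/7, -186/49, -142/7]
R4 ← R4 + (157/49)·R2: [0, 0, -1060/7, 424/49, 492/7]
R5 ← R5 + (5/14)·R2: [0, 0, -10, 1/7, 3]
R6 ← R6 + (71/98)·R2: [0, 0, -634/7, 339/49, 341/7]
R4 ← R4 + (265/41)·R3: [0, 0, 0, -4558/287, -2494/41]
R5 ← R5 + (35/82)·R3: [0, 0, 0, -424/287, -232/41]
R6 ← R6 + (317/82)·R3: [0, 0, 0, -318/41, -1218/41]
R5 ← R5 − (4/43)·R4: [0, 0, 0, 0, 0]
R6 ← R6 − (21/43)·R4: [0, 0, 0, 0, 0]
4 pivots among 5 columns.
Only 4 < 5 pivot columns, so the columns are linearly dependent.

no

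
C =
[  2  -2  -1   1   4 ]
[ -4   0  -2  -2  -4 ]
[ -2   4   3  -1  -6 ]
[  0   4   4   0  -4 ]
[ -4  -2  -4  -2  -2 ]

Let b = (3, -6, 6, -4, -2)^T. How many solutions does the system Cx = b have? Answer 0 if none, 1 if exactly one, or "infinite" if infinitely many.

Row reduce the augmented matrix [C | b].
R2 ← R2 + (2)·R1: [0, -4, -4, 0, 4, 0]
R3 ← R3 + R1: [0, 2, 2, 0, -2, 9]
R5 ← R5 + (2)·R1: [0, -6, -6, 0, 6, 4]
R3 ← R3 + (1/2)·R2: [0, 0, 0, 0, 0, 9]
R4 ← R4 + R2: [0, 0, 0, 0, 0, -4]
R5 ← R5 − (3/2)·R2: [0, 0, 0, 0, 0, 4]
R4 ← R4 + (4/9)·R3: [0, 0, 0, 0, 0, 0]
R5 ← R5 − (4/9)·R3: [0, 0, 0, 0, 0, 0]
The echelon form has 3 nonzero rows; the last pivot sits in the augmented column, so rank(C) = 2 but rank([C|b]) = 3.
Since the ranks differ, the system is inconsistent.
It has no solutions.

0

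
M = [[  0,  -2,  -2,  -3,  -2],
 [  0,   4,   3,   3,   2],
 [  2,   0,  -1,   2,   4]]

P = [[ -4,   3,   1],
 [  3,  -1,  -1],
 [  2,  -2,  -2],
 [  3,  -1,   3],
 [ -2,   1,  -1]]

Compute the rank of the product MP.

First compute MP:
[[-15,   7,  -1],
 [ 23, -11,  -3],
 [-12,  10,   6]]
Now row reduce the product.
R2 ← R2 + (23/15)·R1: [0, -4/15, -68/15]
R3 ← R3 − (4/5)·R1: [0, 22/5, 34/5]
R3 ← R3 + (33/2)·R2: [0, 0, -68]
3 nonzero rows, so rank(MP) = 3.

3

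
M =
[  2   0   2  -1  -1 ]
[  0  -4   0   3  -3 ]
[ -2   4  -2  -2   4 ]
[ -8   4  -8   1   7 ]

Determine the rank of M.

2

Row reduce to echelon form.
R3 ← R3 + R1: [0, 4, 0, -3, 3]
R4 ← R4 + (4)·R1: [0, 4, 0, -3, 3]
R3 ← R3 + R2: [0, 0, 0, 0, 0]
R4 ← R4 + R2: [0, 0, 0, 0, 0]
Echelon form has 2 nonzero rows, so rank(M) = 2.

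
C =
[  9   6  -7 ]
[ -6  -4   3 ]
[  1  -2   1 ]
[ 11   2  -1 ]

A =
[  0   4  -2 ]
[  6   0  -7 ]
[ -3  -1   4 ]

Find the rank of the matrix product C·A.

First compute CA:
[[ 57,  43, -88],
 [-33, -27,  52],
 [-15,   3,  16],
 [ 15,  45, -40]]
Now row reduce the product.
R2 ← R2 + (11/19)·R1: [0, -40/19, 20/19]
R3 ← R3 + (5/19)·R1: [0, 272/19, -136/19]
R4 ← R4 − (5/19)·R1: [0, 640/19, -320/19]
R3 ← R3 + (34/5)·R2: [0, 0, 0]
R4 ← R4 + (16)·R2: [0, 0, 0]
2 nonzero rows, so rank(CA) = 2.

2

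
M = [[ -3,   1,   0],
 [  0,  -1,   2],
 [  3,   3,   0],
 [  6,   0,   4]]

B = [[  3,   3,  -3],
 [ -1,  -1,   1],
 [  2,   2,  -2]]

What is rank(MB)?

1

First compute MB:
[[-10, -10,  10],
 [  5,   5,  -5],
 [  6,   6,  -6],
 [ 26,  26, -26]]
Now row reduce the product.
R2 ← R2 + (1/2)·R1: [0, 0, 0]
R3 ← R3 + (3/5)·R1: [0, 0, 0]
R4 ← R4 + (13/5)·R1: [0, 0, 0]
1 nonzero row, so rank(MB) = 1.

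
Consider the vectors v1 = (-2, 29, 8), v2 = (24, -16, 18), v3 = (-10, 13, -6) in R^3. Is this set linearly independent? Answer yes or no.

Form the matrix with these vectors as rows and row reduce.
R2 ← R2 + (12)·R1: [0, 332, 114]
R3 ← R3 − (5)·R1: [0, -132, -46]
R3 ← R3 + (33/83)·R2: [0, 0, -56/83]
3 nonzero rows, so the 3 vectors span a space of dimension 3.
Since 3 = 3, the vectors are linearly independent.

yes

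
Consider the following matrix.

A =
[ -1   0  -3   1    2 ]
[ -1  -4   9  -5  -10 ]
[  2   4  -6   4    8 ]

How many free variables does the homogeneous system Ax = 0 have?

Row reduce to echelon form.
R2 ← R2 − R1: [0, -4, 12, -6, -12]
R3 ← R3 + (2)·R1: [0, 4, -12, 6, 12]
R3 ← R3 + R2: [0, 0, 0, 0, 0]
2 nonzero rows, so rank(A) = 2.
A has 5 columns; by rank–nullity, nullity = 5 − 2 = 3.

3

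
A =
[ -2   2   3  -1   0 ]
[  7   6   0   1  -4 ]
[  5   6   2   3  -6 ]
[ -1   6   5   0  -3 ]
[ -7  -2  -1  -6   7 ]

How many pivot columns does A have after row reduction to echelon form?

4

Row reduce to echelon form.
R2 ← R2 + (7/2)·R1: [0, 13, 21/2, -5/2, -4]
R3 ← R3 + (5/2)·R1: [0, 11, 19/2, 1/2, -6]
R4 ← R4 − (1/2)·R1: [0, 5, 7/2, 1/2, -3]
R5 ← R5 − (7/2)·R1: [0, -9, -23/2, -5/2, 7]
R3 ← R3 − (11/13)·R2: [0, 0, 8/13, 34/13, -34/13]
R4 ← R4 − (5/13)·R2: [0, 0, -7/13, 19/13, -19/13]
R5 ← R5 + (9/13)·R2: [0, 0, -55/13, -55/13, 55/13]
R4 ← R4 + (7/8)·R3: [0, 0, 0, 15/4, -15/4]
R5 ← R5 + (55/8)·R3: [0, 0, 0, 55/4, -55/4]
R5 ← R5 − (11/3)·R4: [0, 0, 0, 0, 0]
Echelon form has 4 nonzero rows, so rank(A) = 4.
Each nonzero row contributes one pivot column: 4 pivot columns.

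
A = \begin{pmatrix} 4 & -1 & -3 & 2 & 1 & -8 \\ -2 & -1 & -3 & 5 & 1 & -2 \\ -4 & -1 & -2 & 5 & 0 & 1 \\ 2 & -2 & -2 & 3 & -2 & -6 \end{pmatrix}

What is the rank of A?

3

Row reduce to echelon form.
R2 ← R2 + (1/2)·R1: [0, -3/2, -9/2, 6, 3/2, -6]
R3 ← R3 + R1: [0, -2, -5, 7, 1, -7]
R4 ← R4 − (1/2)·R1: [0, -3/2, -1/2, 2, -5/2, -2]
R3 ← R3 − (4/3)·R2: [0, 0, 1, -1, -1, 1]
R4 ← R4 − R2: [0, 0, 4, -4, -4, 4]
R4 ← R4 − (4)·R3: [0, 0, 0, 0, 0, 0]
Echelon form has 3 nonzero rows, so rank(A) = 3.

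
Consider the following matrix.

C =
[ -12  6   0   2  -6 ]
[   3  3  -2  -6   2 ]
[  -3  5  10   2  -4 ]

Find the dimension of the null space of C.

Row reduce to echelon form.
R2 ← R2 + (1/4)·R1: [0, 9/2, -2, -11/2, 1/2]
R3 ← R3 − (1/4)·R1: [0, 7/2, 10, 3/2, -5/2]
R3 ← R3 − (7/9)·R2: [0, 0, 104/9, 52/9, -26/9]
3 nonzero rows, so rank(C) = 3.
C has 5 columns; by rank–nullity, nullity = 5 − 3 = 2.

2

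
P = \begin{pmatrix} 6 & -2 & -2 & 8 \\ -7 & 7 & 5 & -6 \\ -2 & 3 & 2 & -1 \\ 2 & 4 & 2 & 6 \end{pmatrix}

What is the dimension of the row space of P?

Row reduce to echelon form.
R2 ← R2 + (7/6)·R1: [0, 14/3, 8/3, 10/3]
R3 ← R3 + (1/3)·R1: [0, 7/3, 4/3, 5/3]
R4 ← R4 − (1/3)·R1: [0, 14/3, 8/3, 10/3]
R3 ← R3 − (1/2)·R2: [0, 0, 0, 0]
R4 ← R4 − R2: [0, 0, 0, 0]
Echelon form has 2 nonzero rows, so rank(P) = 2.
The row space has dimension equal to the rank: 2.

2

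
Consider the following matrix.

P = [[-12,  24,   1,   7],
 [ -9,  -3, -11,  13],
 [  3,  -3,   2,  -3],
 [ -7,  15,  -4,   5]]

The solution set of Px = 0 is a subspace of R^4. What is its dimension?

Row reduce to echelon form.
R2 ← R2 − (3/4)·R1: [0, -21, -47/4, 31/4]
R3 ← R3 + (1/4)·R1: [0, 3, 9/4, -5/4]
R4 ← R4 − (7/12)·R1: [0, 1, -55/12, 11/12]
R3 ← R3 + (1/7)·R2: [0, 0, 4/7, -1/7]
R4 ← R4 + (1/21)·R2: [0, 0, -36/7, 9/7]
R4 ← R4 + (9)·R3: [0, 0, 0, 0]
3 nonzero rows, so rank(P) = 3.
P has 4 columns; by rank–nullity, nullity = 4 − 3 = 1.

1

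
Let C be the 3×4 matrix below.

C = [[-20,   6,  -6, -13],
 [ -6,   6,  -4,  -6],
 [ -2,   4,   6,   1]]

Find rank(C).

3

Row reduce to echelon form.
R2 ← R2 − (3/10)·R1: [0, 21/5, -11/5, -21/10]
R3 ← R3 − (1/10)·R1: [0, 17/5, 33/5, 23/10]
R3 ← R3 − (17/21)·R2: [0, 0, 176/21, 4]
Echelon form has 3 nonzero rows, so rank(C) = 3.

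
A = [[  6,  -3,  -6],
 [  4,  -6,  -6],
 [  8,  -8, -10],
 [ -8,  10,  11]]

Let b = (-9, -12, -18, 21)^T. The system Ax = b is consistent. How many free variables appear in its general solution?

1

Row reduce the augmented matrix [A | b].
R2 ← R2 − (2/3)·R1: [0, -4, -2, -6]
R3 ← R3 − (4/3)·R1: [0, -4, -2, -6]
R4 ← R4 + (4/3)·R1: [0, 6, 3, 9]
R3 ← R3 − R2: [0, 0, 0, 0]
R4 ← R4 + (3/2)·R2: [0, 0, 0, 0]
The echelon form has 2 nonzero rows, and every pivot lies in the first 3 columns, so rank(A) = rank([A|b]) = 2.
The system is consistent.
Free variables = (unknowns) − (rank) = 3 − 2 = 1.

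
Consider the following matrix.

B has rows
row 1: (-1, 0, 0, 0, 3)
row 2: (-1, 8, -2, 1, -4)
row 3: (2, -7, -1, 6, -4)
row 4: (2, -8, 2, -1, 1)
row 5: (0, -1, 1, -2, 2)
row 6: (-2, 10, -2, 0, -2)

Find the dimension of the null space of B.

Row reduce to echelon form.
R2 ← R2 − R1: [0, 8, -2, 1, -7]
R3 ← R3 + (2)·R1: [0, -7, -1, 6, 2]
R4 ← R4 + (2)·R1: [0, -8, 2, -1, 7]
R6 ← R6 − (2)·R1: [0, 10, -2, 0, -8]
R3 ← R3 + (7/8)·R2: [0, 0, -11/4, 55/8, -33/8]
R4 ← R4 + R2: [0, 0, 0, 0, 0]
R5 ← R5 + (1/8)·R2: [0, 0, 3/4, -15/8, 9/8]
R6 ← R6 − (5/4)·R2: [0, 0, 1/2, -5/4, 3/4]
R5 ← R5 + (3/11)·R3: [0, 0, 0, 0, 0]
R6 ← R6 + (2/11)·R3: [0, 0, 0, 0, 0]
3 nonzero rows, so rank(B) = 3.
B has 5 columns; by rank–nullity, nullity = 5 − 3 = 2.

2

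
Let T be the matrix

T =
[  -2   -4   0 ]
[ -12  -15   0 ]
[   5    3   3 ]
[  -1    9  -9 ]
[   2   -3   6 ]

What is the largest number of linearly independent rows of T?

3

Row reduce to echelon form.
R2 ← R2 − (6)·R1: [0, 9, 0]
R3 ← R3 + (5/2)·R1: [0, -7, 3]
R4 ← R4 − (1/2)·R1: [0, 11, -9]
R5 ← R5 + R1: [0, -7, 6]
R3 ← R3 + (7/9)·R2: [0, 0, 3]
R4 ← R4 − (11/9)·R2: [0, 0, -9]
R5 ← R5 + (7/9)·R2: [0, 0, 6]
R4 ← R4 + (3)·R3: [0, 0, 0]
R5 ← R5 − (2)·R3: [0, 0, 0]
Echelon form has 3 nonzero rows, so rank(T) = 3.
The rank gives the maximum number of linearly independent rows: 3.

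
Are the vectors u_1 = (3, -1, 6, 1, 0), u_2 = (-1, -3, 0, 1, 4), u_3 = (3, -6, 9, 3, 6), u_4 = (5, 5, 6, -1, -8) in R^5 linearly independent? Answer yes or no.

no

Form the matrix with these vectors as rows and row reduce.
R2 ← R2 + (1/3)·R1: [0, -10/3, 2, 4/3, 4]
R3 ← R3 − R1: [0, -5, 3, 2, 6]
R4 ← R4 − (5/3)·R1: [0, 20/3, -4, -8/3, -8]
R3 ← R3 − (3/2)·R2: [0, 0, 0, 0, 0]
R4 ← R4 + (2)·R2: [0, 0, 0, 0, 0]
2 nonzero rows, so the 4 vectors span a space of dimension 2.
Since 2 < 4, the vectors are linearly dependent.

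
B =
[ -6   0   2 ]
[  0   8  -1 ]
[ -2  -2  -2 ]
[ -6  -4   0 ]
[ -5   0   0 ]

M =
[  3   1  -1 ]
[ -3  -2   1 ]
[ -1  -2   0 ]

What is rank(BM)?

First compute BM:
[[-20, -10,   6],
 [-23, -14,   8],
 [  2,   6,   0],
 [ -6,   2,   2],
 [-15,  -5,   5]]
Now row reduce the product.
R2 ← R2 − (23/20)·R1: [0, -5/2, 11/10]
R3 ← R3 + (1/10)·R1: [0, 5, 3/5]
R4 ← R4 − (3/10)·R1: [0, 5, 1/5]
R5 ← R5 − (3/4)·R1: [0, 5/2, 1/2]
R3 ← R3 + (2)·R2: [0, 0, 14/5]
R4 ← R4 + (2)·R2: [0, 0, 12/5]
R5 ← R5 + R2: [0, 0, 8/5]
R4 ← R4 − (6/7)·R3: [0, 0, 0]
R5 ← R5 − (4/7)·R3: [0, 0, 0]
3 nonzero rows, so rank(BM) = 3.

3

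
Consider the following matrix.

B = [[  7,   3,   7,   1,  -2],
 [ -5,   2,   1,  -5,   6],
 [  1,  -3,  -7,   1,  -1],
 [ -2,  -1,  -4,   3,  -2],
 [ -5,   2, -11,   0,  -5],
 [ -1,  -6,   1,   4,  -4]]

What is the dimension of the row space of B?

5

Row reduce to echelon form.
R2 ← R2 + (5/7)·R1: [0, 29/7, 6, -30/7, 32/7]
R3 ← R3 − (1/7)·R1: [0, -24/7, -8, 6/7, -5/7]
R4 ← R4 + (2/7)·R1: [0, -1/7, -2, 23/7, -18/7]
R5 ← R5 + (5/7)·R1: [0, 29/7, -6, 5/7, -45/7]
R6 ← R6 + (1/7)·R1: [0, -39/7, 2, 29/7, -30/7]
R3 ← R3 + (24/29)·R2: [0, 0, -88/29, -78/29, 89/29]
R4 ← R4 + (1/29)·R2: [0, 0, -52/29, 91/29, -70/29]
R5 ← R5 − R2: [0, 0, -12, 5, -11]
R6 ← R6 + (39/29)·R2: [0, 0, 292/29, -47/29, 54/29]
R4 ← R4 − (13/22)·R3: [0, 0, 0, 52/11, -93/22]
R5 ← R5 − (87/22)·R3: [0, 0, 0, 172/11, -509/22]
R6 ← R6 + (73/22)·R3: [0, 0, 0, -116/11, 265/22]
R5 ← R5 − (43/13)·R4: [0, 0, 0, 0, -119/13]
R6 ← R6 + (29/13)·R4: [0, 0, 0, 0, 34/13]
R6 ← R6 + (2/7)·R5: [0, 0, 0, 0, 0]
Echelon form has 5 nonzero rows, so rank(B) = 5.
The row space has dimension equal to the rank: 5.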